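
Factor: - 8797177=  - 17^1 * 517481^1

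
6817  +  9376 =16193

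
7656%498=186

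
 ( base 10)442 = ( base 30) EM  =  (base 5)3232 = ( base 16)1ba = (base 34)d0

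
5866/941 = 6 + 220/941 = 6.23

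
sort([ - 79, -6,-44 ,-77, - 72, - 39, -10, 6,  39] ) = [-79,-77,- 72, - 44, - 39, - 10,  -  6,6, 39 ] 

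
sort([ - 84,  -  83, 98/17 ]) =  [ - 84, - 83,98/17]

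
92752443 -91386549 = 1365894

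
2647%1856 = 791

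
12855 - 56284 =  - 43429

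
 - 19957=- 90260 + 70303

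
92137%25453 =15778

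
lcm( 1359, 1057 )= 9513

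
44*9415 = 414260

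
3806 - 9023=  - 5217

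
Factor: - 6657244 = - 2^2*11^1*71^1*2131^1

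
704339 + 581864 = 1286203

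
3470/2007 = 3470/2007 = 1.73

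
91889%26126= 13511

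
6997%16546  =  6997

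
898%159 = 103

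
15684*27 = 423468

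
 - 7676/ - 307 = 25 + 1/307 = 25.00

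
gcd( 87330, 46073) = 1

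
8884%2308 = 1960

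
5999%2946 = 107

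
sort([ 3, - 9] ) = [  -  9, 3]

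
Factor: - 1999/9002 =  - 2^(- 1)*7^( - 1)*643^ ( - 1 ) *1999^1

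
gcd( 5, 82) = 1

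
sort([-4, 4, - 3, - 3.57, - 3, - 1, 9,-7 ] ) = [ - 7, - 4, - 3.57 ,-3, - 3,-1,4, 9]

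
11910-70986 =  - 59076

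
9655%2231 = 731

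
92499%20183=11767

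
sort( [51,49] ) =[ 49,  51]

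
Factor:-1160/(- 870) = 2^2*3^( - 1 )= 4/3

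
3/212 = 3/212=0.01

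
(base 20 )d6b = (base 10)5331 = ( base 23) A1I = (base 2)1010011010011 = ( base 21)c1i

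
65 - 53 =12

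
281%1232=281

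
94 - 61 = 33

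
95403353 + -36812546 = 58590807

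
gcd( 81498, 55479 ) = 3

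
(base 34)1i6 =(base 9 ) 2381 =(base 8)3356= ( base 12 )103a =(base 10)1774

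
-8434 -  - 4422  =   - 4012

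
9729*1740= 16928460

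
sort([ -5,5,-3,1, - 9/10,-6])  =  [-6, -5, - 3, - 9/10, 1,5]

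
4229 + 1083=5312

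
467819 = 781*599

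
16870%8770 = 8100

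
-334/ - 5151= 334/5151 = 0.06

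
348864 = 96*3634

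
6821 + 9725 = 16546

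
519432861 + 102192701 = 621625562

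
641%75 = 41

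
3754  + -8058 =-4304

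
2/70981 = 2/70981 = 0.00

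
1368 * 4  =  5472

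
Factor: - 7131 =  -3^1*2377^1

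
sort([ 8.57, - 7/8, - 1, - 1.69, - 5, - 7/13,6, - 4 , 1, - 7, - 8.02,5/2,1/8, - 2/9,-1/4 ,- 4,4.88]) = [ - 8.02,  -  7, -5, - 4,-4  , - 1.69,  -  1 ,-7/8,-7/13, - 1/4, - 2/9, 1/8, 1, 5/2  ,  4.88  ,  6, 8.57 ] 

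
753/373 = 753/373 = 2.02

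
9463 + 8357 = 17820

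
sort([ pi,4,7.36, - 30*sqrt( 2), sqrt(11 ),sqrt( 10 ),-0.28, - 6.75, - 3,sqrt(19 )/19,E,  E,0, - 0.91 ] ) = [ - 30*sqrt( 2 ), - 6.75, - 3 , - 0.91, - 0.28,0,sqrt ( 19) /19,E,E, pi,sqrt( 10),sqrt( 11) , 4, 7.36]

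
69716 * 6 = 418296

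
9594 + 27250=36844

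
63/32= 63/32 = 1.97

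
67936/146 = 465 + 23/73 = 465.32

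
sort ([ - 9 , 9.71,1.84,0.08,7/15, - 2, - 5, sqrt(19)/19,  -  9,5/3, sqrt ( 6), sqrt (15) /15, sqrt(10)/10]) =[ - 9,- 9, - 5, - 2,  0.08,sqrt( 19)/19,sqrt(15) /15,sqrt( 10) /10,7/15, 5/3,1.84,sqrt(6 ),9.71]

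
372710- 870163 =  - 497453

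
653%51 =41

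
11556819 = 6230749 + 5326070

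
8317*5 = 41585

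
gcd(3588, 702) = 78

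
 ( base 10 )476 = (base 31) fb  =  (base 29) gc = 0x1DC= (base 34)E0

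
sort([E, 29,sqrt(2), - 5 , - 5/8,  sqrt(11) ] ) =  [ - 5 , - 5/8,sqrt(2 ),E,sqrt( 11 ),29] 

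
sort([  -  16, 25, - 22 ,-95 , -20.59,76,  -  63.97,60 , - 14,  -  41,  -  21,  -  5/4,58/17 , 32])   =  [ - 95, - 63.97, - 41, - 22 ,-21, - 20.59, - 16, - 14, - 5/4,58/17,25,  32, 60,  76 ]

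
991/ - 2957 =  - 1 + 1966/2957  =  - 0.34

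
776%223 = 107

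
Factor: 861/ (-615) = -5^ (- 1)*7^1 = -7/5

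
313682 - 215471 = 98211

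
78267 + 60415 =138682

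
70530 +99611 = 170141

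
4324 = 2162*2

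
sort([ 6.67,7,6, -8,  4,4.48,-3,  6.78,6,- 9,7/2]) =[ - 9,  -  8, - 3, 7/2,4, 4.48, 6,6,6.67  ,  6.78,7]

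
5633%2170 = 1293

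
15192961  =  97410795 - 82217834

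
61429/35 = 1755+ 4/35 = 1755.11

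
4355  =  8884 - 4529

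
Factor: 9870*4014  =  2^2 * 3^3*5^1* 7^1 * 47^1*223^1 = 39618180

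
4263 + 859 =5122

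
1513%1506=7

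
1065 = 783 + 282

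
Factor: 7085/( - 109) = - 65 = - 5^1* 13^1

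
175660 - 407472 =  - 231812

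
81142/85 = 81142/85 = 954.61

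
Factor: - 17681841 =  - 3^3*73^1*8971^1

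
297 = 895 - 598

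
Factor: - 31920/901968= - 35/989=-  5^1 * 7^1*23^(  -  1)*43^( - 1)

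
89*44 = 3916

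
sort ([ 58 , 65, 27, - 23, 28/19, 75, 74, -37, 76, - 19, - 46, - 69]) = [-69, - 46, - 37, - 23, - 19, 28/19, 27,  58, 65,74,75, 76 ] 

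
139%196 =139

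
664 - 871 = - 207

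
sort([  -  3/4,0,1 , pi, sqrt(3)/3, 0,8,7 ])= [ - 3/4, 0,0,  sqrt(3 )/3,1,pi,7,8 ] 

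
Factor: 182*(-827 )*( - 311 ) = 46809854 =2^1*7^1*13^1*311^1*827^1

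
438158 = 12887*34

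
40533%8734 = 5597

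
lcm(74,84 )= 3108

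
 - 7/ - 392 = 1/56 = 0.02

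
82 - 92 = -10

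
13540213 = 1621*8353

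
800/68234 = 400/34117 =0.01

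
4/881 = 4/881= 0.00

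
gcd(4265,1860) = 5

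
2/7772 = 1/3886  =  0.00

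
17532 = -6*( - 2922)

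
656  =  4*164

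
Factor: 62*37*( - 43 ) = - 2^1*31^1* 37^1*43^1 = -98642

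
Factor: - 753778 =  - 2^1*376889^1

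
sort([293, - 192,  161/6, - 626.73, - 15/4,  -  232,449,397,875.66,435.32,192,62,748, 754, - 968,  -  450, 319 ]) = [ - 968 , - 626.73, - 450, - 232, - 192,-15/4, 161/6,  62,  192, 293, 319,397, 435.32,  449, 748,  754, 875.66 ] 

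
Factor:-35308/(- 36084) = 91/93=3^( - 1)*7^1* 13^1 * 31^(- 1)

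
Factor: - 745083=-3^2*82787^1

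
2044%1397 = 647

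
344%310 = 34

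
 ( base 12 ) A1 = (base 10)121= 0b1111001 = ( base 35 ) 3g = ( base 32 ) 3p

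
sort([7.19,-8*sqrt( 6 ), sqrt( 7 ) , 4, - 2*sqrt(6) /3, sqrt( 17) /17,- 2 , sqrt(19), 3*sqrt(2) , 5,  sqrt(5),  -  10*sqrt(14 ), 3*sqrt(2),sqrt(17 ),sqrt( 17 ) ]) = [-10*sqrt( 14), - 8 * sqrt(6), - 2, -2*sqrt( 6) /3, sqrt(17)/17, sqrt ( 5),sqrt(7 ),  4 , sqrt( 17), sqrt ( 17 ),  3*sqrt(2), 3*sqrt(2 ), sqrt(19 ), 5, 7.19 ] 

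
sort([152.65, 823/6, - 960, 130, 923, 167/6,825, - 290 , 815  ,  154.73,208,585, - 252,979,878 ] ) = [ - 960, - 290, - 252, 167/6, 130, 823/6, 152.65,154.73 , 208, 585, 815, 825,878, 923, 979]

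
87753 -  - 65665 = 153418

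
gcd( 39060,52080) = 13020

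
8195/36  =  227 + 23/36 = 227.64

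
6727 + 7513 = 14240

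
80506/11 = 7318 + 8/11 = 7318.73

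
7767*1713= 13304871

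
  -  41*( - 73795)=3025595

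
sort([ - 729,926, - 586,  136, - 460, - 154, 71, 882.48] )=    [ - 729, - 586, - 460, - 154, 71, 136, 882.48, 926]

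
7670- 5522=2148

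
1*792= 792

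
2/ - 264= - 1 + 131/132=- 0.01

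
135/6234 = 45/2078 = 0.02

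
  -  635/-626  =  1+ 9/626 = 1.01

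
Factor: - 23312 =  - 2^4*31^1*47^1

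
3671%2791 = 880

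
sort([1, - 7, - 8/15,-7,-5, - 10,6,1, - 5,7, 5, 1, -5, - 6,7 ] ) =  [-10,  -  7 , - 7,-6,-5, - 5, - 5,  -  8/15,1,1,1,5, 6, 7, 7]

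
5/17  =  5/17 = 0.29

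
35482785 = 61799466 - 26316681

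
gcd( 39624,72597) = 3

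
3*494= 1482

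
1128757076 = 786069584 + 342687492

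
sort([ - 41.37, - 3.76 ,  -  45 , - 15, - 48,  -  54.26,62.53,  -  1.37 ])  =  [ - 54.26, - 48, - 45, - 41.37, - 15 ,-3.76, - 1.37, 62.53 ] 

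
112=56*2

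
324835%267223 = 57612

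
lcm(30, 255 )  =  510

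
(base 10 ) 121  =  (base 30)41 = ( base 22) 5B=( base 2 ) 1111001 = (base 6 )321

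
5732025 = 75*76427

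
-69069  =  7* ( - 9867 ) 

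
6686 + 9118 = 15804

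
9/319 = 9/319 = 0.03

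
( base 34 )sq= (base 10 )978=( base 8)1722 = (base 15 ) 453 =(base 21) 24C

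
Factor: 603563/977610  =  2^( - 1)*3^(- 1 )*5^(  -  1 )* 32587^(  -  1 )*603563^1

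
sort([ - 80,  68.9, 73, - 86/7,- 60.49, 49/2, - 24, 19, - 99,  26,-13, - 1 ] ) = [ -99, - 80, - 60.49,- 24, - 13, - 86/7 ,-1, 19, 49/2, 26, 68.9,73 ]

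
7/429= 7/429=0.02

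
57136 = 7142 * 8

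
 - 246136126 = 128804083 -374940209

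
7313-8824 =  - 1511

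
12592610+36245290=48837900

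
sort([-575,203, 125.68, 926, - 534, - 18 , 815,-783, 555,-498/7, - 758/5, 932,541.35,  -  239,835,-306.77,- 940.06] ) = [-940.06,-783,-575,-534, - 306.77, - 239, -758/5, - 498/7, - 18,125.68, 203,541.35, 555, 815, 835,926, 932]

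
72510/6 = 12085  =  12085.00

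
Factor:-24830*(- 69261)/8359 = 132288510/643 = 2^1 * 3^1 *5^1*191^1*643^( - 1 )*23087^1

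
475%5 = 0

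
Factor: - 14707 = -7^1*11^1*191^1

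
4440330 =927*4790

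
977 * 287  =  280399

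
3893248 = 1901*2048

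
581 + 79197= 79778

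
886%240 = 166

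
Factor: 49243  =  23^1 * 2141^1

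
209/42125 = 209/42125 = 0.00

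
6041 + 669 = 6710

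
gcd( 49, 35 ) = 7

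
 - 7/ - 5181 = 7/5181 = 0.00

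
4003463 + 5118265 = 9121728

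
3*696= 2088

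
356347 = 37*9631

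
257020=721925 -464905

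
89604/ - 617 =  - 146+ 478/617 = - 145.23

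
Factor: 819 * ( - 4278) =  - 3503682  =  - 2^1 * 3^3*7^1*13^1 * 23^1*31^1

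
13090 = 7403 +5687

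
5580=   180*31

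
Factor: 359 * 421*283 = 42772337  =  283^1*359^1 * 421^1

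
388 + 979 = 1367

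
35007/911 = 35007/911 = 38.43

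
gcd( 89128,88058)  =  2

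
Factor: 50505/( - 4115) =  - 10101/823 = -3^1*7^1*13^1*37^1*823^( - 1)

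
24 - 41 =  -  17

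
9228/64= 144  +  3/16 = 144.19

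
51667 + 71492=123159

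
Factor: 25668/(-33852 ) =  - 3^1*7^( - 1)*13^( - 1)*23^1=- 69/91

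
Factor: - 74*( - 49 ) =3626 = 2^1* 7^2*37^1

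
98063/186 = 98063/186=   527.22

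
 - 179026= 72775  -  251801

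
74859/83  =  901 +76/83 = 901.92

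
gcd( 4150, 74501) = 1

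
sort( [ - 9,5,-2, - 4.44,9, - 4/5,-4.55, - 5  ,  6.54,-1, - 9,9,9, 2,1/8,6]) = [-9, - 9, - 5,  -  4.55,- 4.44, - 2,- 1, - 4/5, 1/8 , 2,5,6,6.54, 9,  9,9 ]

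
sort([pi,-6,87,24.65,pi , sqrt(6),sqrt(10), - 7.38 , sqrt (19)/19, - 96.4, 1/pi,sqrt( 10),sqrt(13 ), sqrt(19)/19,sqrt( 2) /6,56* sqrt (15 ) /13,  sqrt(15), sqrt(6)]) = [-96.4, - 7.38, - 6, sqrt( 19 )/19,sqrt(19) /19 , sqrt(2 ) /6, 1/pi, sqrt(6),  sqrt( 6), pi, pi, sqrt(10),sqrt( 10), sqrt(13 ),sqrt( 15 ) , 56*sqrt(15 ) /13, 24.65,87]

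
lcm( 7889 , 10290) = 236670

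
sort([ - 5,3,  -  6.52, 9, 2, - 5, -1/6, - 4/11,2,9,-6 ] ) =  [- 6.52,-6,  -  5,- 5, - 4/11, - 1/6, 2,2,3,9, 9 ]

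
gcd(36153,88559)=1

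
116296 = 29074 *4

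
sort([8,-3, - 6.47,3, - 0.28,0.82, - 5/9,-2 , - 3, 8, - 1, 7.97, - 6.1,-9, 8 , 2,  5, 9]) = [ - 9, - 6.47,-6.1, - 3 , - 3, -2, - 1,-5/9, - 0.28, 0.82,  2,3  ,  5, 7.97,8,8 , 8,9]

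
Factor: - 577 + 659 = 82 = 2^1*41^1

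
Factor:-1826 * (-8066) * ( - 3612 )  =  -2^4*3^1*7^1*11^1*37^1*43^1*83^1*109^1 = - 53199399792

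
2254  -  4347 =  - 2093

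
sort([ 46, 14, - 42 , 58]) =[  -  42, 14, 46,58 ]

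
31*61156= 1895836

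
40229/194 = 207 + 71/194 = 207.37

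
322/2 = 161  =  161.00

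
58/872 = 29/436 = 0.07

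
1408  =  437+971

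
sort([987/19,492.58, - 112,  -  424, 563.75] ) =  [ - 424,-112,987/19 , 492.58, 563.75 ]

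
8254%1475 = 879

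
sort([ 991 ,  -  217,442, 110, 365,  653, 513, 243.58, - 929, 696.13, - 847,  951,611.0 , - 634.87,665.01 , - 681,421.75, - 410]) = [ - 929, - 847, - 681, - 634.87, - 410, - 217,110, 243.58, 365, 421.75,442, 513, 611.0, 653,665.01, 696.13,951,991] 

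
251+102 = 353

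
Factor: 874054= 2^1 *101^1*4327^1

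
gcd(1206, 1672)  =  2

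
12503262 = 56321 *222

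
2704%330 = 64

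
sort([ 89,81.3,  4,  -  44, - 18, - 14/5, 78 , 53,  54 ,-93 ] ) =[ - 93, - 44, - 18, - 14/5 , 4,53,  54, 78,  81.3,89 ]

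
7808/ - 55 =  - 7808/55 = - 141.96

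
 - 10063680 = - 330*30496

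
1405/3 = 1405/3 = 468.33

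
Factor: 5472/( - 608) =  - 9 = -3^2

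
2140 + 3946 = 6086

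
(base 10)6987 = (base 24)C33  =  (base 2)1101101001011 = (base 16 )1B4B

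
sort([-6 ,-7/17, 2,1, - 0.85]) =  [-6, - 0.85, - 7/17,1, 2]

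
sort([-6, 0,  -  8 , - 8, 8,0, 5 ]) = [ - 8, - 8,-6,0,0,5,8 ]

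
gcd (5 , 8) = 1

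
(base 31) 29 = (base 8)107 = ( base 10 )71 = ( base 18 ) 3h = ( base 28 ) 2F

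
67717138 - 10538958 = 57178180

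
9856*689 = 6790784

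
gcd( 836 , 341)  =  11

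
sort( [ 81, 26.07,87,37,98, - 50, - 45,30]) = [ - 50, - 45,26.07,30, 37 , 81,87,98 ]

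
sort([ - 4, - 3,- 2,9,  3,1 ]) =[ - 4,  -  3, - 2, 1, 3,9] 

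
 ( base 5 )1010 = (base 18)74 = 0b10000010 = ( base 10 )130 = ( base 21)64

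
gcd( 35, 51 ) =1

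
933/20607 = 311/6869 = 0.05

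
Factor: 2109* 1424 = 3003216 = 2^4 * 3^1*19^1* 37^1*89^1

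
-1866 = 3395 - 5261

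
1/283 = 1/283 = 0.00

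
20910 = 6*3485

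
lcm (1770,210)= 12390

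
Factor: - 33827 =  - 33827^1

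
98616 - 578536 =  - 479920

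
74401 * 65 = 4836065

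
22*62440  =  1373680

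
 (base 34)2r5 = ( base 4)302203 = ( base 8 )6243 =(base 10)3235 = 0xCA3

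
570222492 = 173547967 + 396674525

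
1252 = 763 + 489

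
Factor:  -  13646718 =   -  2^1*3^4*84239^1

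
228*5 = 1140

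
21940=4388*5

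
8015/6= 8015/6 = 1335.83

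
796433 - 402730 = 393703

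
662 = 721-59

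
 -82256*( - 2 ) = 164512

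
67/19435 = 67/19435 = 0.00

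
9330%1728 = 690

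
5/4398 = 5/4398 = 0.00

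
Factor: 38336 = 2^6*599^1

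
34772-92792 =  - 58020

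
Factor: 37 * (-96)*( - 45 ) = 2^5 * 3^3*5^1*37^1 = 159840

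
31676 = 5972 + 25704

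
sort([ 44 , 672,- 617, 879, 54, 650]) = [-617,44, 54,650,672, 879] 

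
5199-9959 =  - 4760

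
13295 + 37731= 51026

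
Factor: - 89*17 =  - 1513= - 17^1*89^1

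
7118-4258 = 2860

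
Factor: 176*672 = 2^9*3^1*7^1 * 11^1  =  118272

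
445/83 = 445/83 = 5.36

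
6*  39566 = 237396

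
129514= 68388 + 61126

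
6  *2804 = 16824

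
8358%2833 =2692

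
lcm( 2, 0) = 0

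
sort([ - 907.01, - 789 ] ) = [ - 907.01, - 789] 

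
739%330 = 79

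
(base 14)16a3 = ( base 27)5FD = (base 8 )7737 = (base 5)112223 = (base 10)4063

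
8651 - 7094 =1557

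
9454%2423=2185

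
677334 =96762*7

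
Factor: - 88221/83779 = -3^1*7^1* 199^( - 1)*421^(-1)*4201^1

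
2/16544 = 1/8272=0.00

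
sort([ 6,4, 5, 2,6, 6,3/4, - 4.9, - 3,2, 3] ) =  [ - 4.9, - 3, 3/4,2,2,3, 4, 5,6,6, 6 ] 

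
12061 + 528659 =540720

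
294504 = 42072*7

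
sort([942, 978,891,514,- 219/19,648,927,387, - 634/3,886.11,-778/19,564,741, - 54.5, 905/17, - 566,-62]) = [ - 566,  -  634/3, - 62,-54.5,- 778/19, - 219/19,  905/17, 387,  514,564, 648,741,886.11, 891,  927,942,  978 ] 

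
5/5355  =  1/1071 = 0.00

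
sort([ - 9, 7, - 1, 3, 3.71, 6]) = [ - 9, - 1 , 3,3.71, 6, 7 ] 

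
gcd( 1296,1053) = 81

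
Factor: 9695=5^1 * 7^1 * 277^1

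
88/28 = 22/7   =  3.14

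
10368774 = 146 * 71019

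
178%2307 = 178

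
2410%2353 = 57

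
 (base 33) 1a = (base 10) 43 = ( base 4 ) 223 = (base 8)53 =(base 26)1H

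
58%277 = 58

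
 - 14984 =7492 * ( - 2) 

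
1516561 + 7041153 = 8557714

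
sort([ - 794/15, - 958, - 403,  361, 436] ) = [ - 958 , - 403, - 794/15, 361,436 ] 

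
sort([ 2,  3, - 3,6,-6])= [ - 6, - 3,2 , 3 , 6 ] 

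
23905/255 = 93 + 38/51 = 93.75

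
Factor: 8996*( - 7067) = - 63574732 = -  2^2*13^1 * 37^1*173^1*191^1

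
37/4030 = 37/4030 =0.01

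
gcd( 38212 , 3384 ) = 4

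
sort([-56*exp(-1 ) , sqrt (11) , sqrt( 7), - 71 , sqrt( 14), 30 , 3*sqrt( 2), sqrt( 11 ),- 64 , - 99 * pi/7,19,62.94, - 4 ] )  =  [ - 71 ,- 64, - 99*pi/7,-56  *exp(-1) ,-4,  sqrt( 7),sqrt( 11),sqrt( 11),sqrt(14), 3*sqrt( 2),19, 30,62.94]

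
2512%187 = 81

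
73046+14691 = 87737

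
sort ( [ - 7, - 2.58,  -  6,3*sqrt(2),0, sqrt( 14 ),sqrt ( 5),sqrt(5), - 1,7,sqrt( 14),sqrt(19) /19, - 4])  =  [ - 7,  -  6,  -  4 ,-2.58, - 1, 0 , sqrt( 19 ) /19, sqrt(5 ),sqrt(5), sqrt( 14 ),sqrt( 14) , 3 * sqrt(2),7] 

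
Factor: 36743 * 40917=3^1*7^1 * 23^1*  29^1*181^1 * 593^1 = 1503413331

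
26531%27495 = 26531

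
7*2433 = 17031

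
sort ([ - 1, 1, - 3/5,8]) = [-1, - 3/5,1, 8] 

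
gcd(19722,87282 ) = 6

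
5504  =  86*64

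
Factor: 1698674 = 2^1  *17^1*47^1*1063^1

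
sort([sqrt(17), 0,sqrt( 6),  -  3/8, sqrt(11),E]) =[ - 3/8  ,  0, sqrt( 6) , E, sqrt(11), sqrt(17)]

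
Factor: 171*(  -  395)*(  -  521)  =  3^2*5^1*19^1*79^1*521^1= 35190945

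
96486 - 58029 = 38457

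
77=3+74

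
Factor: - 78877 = -78877^1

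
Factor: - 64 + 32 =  - 2^5= - 32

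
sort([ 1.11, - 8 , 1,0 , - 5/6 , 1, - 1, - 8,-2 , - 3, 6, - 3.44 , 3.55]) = [ - 8,-8,-3.44,  -  3 ,  -  2, - 1,-5/6,0, 1,1, 1.11 , 3.55, 6]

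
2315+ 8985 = 11300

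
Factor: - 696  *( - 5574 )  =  3879504 = 2^4*3^2*29^1*929^1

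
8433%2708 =309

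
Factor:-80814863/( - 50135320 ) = 2^( - 3)*5^ ( - 1)*83^ (-1)*269^1*15101^(  -  1)*300427^1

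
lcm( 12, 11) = 132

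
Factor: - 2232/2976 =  - 2^( - 2 )*3^1 = - 3/4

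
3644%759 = 608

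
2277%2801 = 2277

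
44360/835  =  8872/167= 53.13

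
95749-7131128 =  -  7035379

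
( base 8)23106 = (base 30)AQI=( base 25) FGN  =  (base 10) 9798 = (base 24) H06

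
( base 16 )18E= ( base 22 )I2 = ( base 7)1106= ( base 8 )616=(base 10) 398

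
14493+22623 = 37116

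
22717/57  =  22717/57= 398.54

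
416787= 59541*7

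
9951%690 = 291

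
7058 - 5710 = 1348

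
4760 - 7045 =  - 2285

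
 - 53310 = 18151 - 71461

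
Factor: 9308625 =3^1*5^3*103^1*241^1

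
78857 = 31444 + 47413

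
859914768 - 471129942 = 388784826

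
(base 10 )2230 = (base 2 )100010110110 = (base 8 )4266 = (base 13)1027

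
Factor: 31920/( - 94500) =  - 2^2*3^( - 2)*5^( - 2)*19^1 = - 76/225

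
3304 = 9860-6556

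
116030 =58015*2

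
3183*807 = 2568681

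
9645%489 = 354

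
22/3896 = 11/1948 = 0.01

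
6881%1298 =391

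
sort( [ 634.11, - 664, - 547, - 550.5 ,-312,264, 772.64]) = [ - 664, - 550.5,- 547, - 312, 264, 634.11 , 772.64 ]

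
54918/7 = 7845  +  3/7 = 7845.43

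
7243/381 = 7243/381  =  19.01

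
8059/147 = 54+ 121/147= 54.82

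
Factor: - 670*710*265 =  - 126060500 = - 2^2*5^3 * 53^1*67^1*71^1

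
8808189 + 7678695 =16486884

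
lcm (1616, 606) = 4848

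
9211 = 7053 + 2158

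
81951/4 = 20487 + 3/4 = 20487.75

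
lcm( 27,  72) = 216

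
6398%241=132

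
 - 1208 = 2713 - 3921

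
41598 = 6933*6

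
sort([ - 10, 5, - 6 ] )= [ - 10, - 6,  5]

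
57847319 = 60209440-2362121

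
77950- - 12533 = 90483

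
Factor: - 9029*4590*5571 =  - 2^1*3^5 *5^1*17^1*619^1*9029^1 = - 230879565810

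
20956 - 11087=9869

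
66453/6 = 22151/2  =  11075.50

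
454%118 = 100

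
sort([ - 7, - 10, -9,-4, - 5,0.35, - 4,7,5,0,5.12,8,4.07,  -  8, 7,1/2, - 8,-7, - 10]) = [ - 10,-10, - 9,-8,-8, - 7, - 7, - 5, - 4,-4, 0, 0.35,1/2,4.07, 5, 5.12 , 7,7,8 ]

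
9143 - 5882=3261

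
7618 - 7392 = 226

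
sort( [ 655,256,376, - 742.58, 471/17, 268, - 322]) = [ - 742.58,  -  322,471/17, 256,268,376,655 ]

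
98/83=98/83 = 1.18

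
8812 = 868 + 7944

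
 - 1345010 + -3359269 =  - 4704279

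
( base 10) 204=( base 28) 78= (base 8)314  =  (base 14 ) 108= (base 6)540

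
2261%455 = 441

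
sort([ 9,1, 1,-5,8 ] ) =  [ -5,1,  1,8,9 ]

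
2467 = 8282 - 5815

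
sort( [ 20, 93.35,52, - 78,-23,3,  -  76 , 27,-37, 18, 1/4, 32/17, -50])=[-78, - 76,-50, -37,  -  23, 1/4,32/17, 3, 18, 20, 27,52,93.35 ] 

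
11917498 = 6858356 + 5059142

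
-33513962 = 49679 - 33563641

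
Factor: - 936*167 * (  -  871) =136147752=2^3* 3^2*13^2*67^1*167^1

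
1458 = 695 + 763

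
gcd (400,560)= 80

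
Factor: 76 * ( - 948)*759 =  - 54684432 = - 2^4*3^2*11^1*19^1 * 23^1 * 79^1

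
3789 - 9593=-5804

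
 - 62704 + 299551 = 236847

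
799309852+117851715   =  917161567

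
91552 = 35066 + 56486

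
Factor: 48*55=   2^4*3^1*5^1*11^1 = 2640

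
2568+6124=8692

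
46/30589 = 46/30589 = 0.00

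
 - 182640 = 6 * ( - 30440)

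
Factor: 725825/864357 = 3^( - 1)*5^2 * 13^ ( - 1)*37^( - 1 )*599^( - 1 ) * 29033^1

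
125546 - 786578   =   -661032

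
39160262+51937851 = 91098113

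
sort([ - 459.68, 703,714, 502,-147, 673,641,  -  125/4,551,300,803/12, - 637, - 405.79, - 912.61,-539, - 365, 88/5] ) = [-912.61,  -  637, - 539, - 459.68, - 405.79, - 365,-147, - 125/4  ,  88/5,803/12,300 , 502,551 , 641, 673, 703,714 ] 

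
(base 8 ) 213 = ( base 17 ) 83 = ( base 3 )12011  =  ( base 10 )139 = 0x8B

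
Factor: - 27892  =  -2^2 *19^1  *  367^1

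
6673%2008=649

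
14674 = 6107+8567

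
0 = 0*375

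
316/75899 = 316/75899 = 0.00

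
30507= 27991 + 2516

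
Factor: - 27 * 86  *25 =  - 58050 = -  2^1*3^3*5^2*43^1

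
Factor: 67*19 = 19^1*67^1 = 1273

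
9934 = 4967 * 2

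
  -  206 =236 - 442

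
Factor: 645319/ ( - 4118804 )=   -  2^( - 2 )*61^1* 71^1 * 149^1 * 353^( - 1 )*2917^( - 1)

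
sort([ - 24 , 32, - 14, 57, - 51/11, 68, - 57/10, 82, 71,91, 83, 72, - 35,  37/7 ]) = [ - 35, - 24, - 14,- 57/10,-51/11, 37/7,32, 57, 68, 71, 72,82, 83, 91]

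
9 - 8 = 1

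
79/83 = 79/83 = 0.95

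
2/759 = 2/759 = 0.00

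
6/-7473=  - 1 + 2489/2491 = - 0.00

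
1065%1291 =1065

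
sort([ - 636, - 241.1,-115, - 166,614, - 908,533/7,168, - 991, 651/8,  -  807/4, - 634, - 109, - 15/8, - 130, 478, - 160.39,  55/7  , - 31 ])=[  -  991, - 908, - 636, - 634, - 241.1,-807/4,-166, - 160.39, -130, - 115, - 109,-31, - 15/8 , 55/7, 533/7,651/8, 168, 478,614]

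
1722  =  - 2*( - 861 ) 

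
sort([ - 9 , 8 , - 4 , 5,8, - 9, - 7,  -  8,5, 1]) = [ - 9 , -9, - 8,  -  7, - 4, 1,  5,5,8,  8]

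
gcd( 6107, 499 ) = 1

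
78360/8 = 9795  =  9795.00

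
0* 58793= 0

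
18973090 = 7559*2510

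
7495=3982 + 3513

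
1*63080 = 63080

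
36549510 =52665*694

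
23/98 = 23/98  =  0.23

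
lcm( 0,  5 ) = 0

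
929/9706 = 929/9706 = 0.10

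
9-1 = 8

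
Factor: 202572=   2^2*3^2*17^1*331^1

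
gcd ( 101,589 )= 1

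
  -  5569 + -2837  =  -8406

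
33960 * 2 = 67920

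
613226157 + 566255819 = 1179481976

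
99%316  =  99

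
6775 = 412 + 6363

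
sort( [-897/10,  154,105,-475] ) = [ - 475 , - 897/10 , 105,154]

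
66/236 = 33/118 = 0.28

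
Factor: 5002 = 2^1 * 41^1*61^1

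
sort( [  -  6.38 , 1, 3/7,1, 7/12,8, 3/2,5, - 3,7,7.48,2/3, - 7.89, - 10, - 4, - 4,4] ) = [ - 10, - 7.89, - 6.38, - 4,-4, - 3,3/7, 7/12, 2/3,1,1,3/2, 4, 5, 7,7.48 , 8] 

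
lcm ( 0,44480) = 0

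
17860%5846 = 322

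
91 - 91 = 0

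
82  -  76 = 6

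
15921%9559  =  6362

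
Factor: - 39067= - 7^1*5581^1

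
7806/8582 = 3903/4291 = 0.91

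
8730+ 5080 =13810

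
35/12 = 35/12= 2.92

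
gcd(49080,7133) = 1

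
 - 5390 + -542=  - 5932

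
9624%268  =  244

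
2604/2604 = 1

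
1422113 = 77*18469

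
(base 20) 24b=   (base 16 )37B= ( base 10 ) 891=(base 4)31323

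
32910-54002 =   -  21092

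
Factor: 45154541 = 37^1*1220393^1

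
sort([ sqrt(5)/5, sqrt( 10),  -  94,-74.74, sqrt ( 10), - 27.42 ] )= [ -94, - 74.74,  -  27.42, sqrt(5 ) /5, sqrt(10), sqrt(10 )]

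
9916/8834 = 4958/4417 = 1.12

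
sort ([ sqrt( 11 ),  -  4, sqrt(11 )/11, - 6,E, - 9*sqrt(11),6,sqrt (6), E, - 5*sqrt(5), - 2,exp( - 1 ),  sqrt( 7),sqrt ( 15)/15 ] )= [ - 9*sqrt( 11), - 5*sqrt (5), - 6, - 4,  -  2, sqrt(15)/15 , sqrt( 11 )/11,exp ( - 1),sqrt( 6 ),sqrt (7),E,E, sqrt ( 11),6 ] 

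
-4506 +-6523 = -11029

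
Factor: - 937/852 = -2^( - 2)*  3^(-1)*71^(  -  1)*937^1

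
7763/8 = 970+3/8= 970.38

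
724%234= 22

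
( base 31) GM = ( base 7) 1340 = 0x206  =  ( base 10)518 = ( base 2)1000000110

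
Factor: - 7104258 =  - 2^1 *3^2 * 7^1 * 56383^1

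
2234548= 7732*289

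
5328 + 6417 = 11745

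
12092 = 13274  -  1182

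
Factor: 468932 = 2^2*59^1*1987^1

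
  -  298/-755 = 298/755 = 0.39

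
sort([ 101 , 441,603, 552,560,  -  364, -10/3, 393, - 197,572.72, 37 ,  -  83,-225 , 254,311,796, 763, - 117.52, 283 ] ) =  [ - 364, - 225, - 197, - 117.52, - 83, - 10/3,37,101,254,  283, 311,393, 441,552,560,572.72, 603,763,796 ] 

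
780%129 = 6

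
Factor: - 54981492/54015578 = -2^1*3^1*31^( - 1)*41^1* 211^( - 1)*4129^( - 1)*111751^1=- 27490746/27007789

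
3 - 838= -835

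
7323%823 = 739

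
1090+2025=3115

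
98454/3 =32818 = 32818.00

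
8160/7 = 8160/7 = 1165.71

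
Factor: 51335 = 5^1*10267^1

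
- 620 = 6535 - 7155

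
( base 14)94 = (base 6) 334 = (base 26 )50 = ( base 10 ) 130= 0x82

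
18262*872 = 15924464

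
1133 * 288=326304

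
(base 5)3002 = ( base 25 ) f2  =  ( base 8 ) 571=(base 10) 377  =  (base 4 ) 11321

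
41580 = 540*77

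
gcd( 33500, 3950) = 50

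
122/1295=122/1295 = 0.09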